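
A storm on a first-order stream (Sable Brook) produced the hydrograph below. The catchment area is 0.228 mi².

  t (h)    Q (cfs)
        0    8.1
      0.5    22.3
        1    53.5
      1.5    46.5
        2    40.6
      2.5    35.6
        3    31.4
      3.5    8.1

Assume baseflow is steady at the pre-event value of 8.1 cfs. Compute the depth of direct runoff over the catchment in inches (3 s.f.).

Direct runoff: 0.0, 14.2, 45.4, 38.4, 32.5, 27.5, 23.3, 0.0 cfs; ΣQ_DR = 181.3 cfs.
V = ΣQ_DR · Δt = 181.3 × 1800 s = 3.263 × 10^5 ft³.
Over A = 0.228 mi², depth = V / A = 0.616 in.

d ≈ 0.616 in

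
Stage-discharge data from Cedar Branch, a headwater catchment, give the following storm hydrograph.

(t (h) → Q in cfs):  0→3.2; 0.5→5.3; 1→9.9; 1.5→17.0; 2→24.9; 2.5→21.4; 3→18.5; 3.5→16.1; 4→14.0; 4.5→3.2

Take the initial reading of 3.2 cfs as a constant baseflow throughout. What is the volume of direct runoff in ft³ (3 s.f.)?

V ≈ 1.83 × 10^5 ft³

Direct-runoff ordinates (Q − Q_b): 0.0, 2.1, 6.7, 13.8, 21.7, 18.2, 15.3, 12.9, 10.8, 0.0 cfs.
ΣQ_DR = 101.5 cfs.
With Δt = 0.5 h = 1800 s, V = ΣQ_DR · Δt = 101.5 × 1800 = 1.83 × 10^5 ft³.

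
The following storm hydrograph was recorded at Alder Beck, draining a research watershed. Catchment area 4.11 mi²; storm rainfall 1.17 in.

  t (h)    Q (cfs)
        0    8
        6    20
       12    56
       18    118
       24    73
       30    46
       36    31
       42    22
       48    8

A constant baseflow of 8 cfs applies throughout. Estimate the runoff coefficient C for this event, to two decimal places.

ΣQ_DR = 310.0 cfs; V = ΣQ_DR·Δt = 6.696 × 10^6 ft³.
Runoff depth d = V / A = 0.7013 in.
C = d / P = 0.7013 / 1.17 = 0.60.

C ≈ 0.60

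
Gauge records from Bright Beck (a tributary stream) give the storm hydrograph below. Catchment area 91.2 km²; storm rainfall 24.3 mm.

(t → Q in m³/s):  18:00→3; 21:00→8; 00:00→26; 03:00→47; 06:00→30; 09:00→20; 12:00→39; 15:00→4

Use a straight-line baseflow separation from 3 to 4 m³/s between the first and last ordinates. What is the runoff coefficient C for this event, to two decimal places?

ΣQ_DR = 149.0 m³/s; V = ΣQ_DR·Δt = 1.609 × 10^6 m³.
Runoff depth d = V / A = 17.64 mm.
C = d / P = 17.64 / 24.3 = 0.73.

C ≈ 0.73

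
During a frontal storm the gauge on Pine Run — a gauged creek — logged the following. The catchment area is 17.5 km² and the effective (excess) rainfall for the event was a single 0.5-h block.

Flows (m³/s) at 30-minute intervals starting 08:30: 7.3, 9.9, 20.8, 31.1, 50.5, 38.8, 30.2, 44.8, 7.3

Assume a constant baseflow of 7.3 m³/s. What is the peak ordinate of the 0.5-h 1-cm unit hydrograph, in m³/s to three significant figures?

Direct runoff: 0.0, 2.6, 13.5, 23.8, 43.2, 31.5, 22.9, 37.5, 0.0 m³/s; ΣQ_DR = 175.0 m³/s, peak = 43.2 m³/s.
Runoff depth d = ΣQ_DR·Δt / A = 175.0 × 1800 / (17.5 km²) = 18.00 mm.
The 1-cm UH is the DRH scaled by (10 mm)/d, so U_p = 43.2 × 10/18.00 = 24.0 m³/s.

U_p ≈ 24.0 m³/s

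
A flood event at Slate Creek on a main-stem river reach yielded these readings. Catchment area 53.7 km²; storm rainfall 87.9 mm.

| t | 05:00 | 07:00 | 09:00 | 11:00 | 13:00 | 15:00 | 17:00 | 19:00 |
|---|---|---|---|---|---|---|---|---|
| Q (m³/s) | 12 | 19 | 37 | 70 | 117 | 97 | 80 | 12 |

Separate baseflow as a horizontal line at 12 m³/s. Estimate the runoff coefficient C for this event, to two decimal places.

ΣQ_DR = 348.0 m³/s; V = ΣQ_DR·Δt = 2.506 × 10^6 m³.
Runoff depth d = V / A = 46.66 mm.
C = d / P = 46.66 / 87.9 = 0.53.

C ≈ 0.53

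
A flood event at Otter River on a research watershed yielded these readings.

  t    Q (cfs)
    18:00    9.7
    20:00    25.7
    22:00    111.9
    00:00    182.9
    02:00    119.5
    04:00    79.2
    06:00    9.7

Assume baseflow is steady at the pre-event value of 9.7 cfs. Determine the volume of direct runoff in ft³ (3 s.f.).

Direct-runoff ordinates (Q − Q_b): 0.0, 16.0, 102.2, 173.2, 109.8, 69.5, 0.0 cfs.
ΣQ_DR = 470.7 cfs.
With Δt = 2 h = 7200 s, V = ΣQ_DR · Δt = 470.7 × 7200 = 3.39 × 10^6 ft³.

V ≈ 3.39 × 10^6 ft³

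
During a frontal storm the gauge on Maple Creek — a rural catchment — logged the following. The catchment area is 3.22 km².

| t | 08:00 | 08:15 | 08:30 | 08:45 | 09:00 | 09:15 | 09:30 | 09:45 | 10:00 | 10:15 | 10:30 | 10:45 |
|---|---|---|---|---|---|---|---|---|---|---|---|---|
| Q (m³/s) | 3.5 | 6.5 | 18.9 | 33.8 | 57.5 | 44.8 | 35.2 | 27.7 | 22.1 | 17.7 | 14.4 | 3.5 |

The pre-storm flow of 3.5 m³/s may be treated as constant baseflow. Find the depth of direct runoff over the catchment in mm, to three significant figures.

Direct runoff: 0.0, 3.0, 15.4, 30.3, 54.0, 41.3, 31.7, 24.2, 18.6, 14.2, 10.9, 0.0 m³/s; ΣQ_DR = 243.6 m³/s.
V = ΣQ_DR · Δt = 243.6 × 900 s = 2.192 × 10^5 m³.
Over A = 3.22 km², depth = V / A = 68.1 mm.

d ≈ 68.1 mm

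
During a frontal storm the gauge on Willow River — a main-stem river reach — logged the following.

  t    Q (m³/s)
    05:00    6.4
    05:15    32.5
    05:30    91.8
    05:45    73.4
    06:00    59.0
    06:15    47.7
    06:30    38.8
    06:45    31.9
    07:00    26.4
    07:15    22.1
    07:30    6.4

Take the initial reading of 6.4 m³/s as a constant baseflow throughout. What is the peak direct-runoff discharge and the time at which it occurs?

Subtracting baseflow gives direct-runoff ordinates: 0.0, 26.1, 85.4, 67.0, 52.6, 41.3, 32.4, 25.5, 20.0, 15.7, 0.0 m³/s.
The maximum is 85.4 m³/s, occurring at the reading for t = 05:30.

Q_p = 85.4 m³/s at t = 05:30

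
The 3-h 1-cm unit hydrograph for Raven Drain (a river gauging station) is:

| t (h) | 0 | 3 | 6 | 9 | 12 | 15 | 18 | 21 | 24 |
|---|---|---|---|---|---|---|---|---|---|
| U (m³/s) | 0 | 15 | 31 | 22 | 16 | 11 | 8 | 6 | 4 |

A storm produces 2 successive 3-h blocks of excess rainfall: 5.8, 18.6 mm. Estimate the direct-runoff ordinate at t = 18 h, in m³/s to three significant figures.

By discrete convolution, Q_j = Σ (P_i / 10 mm) · U_{j−i}.
At t = 18 h (j=6): Q = (5.8/10)·8 + (18.6/10)·11 = 25.1 m³/s.

Q ≈ 25.1 m³/s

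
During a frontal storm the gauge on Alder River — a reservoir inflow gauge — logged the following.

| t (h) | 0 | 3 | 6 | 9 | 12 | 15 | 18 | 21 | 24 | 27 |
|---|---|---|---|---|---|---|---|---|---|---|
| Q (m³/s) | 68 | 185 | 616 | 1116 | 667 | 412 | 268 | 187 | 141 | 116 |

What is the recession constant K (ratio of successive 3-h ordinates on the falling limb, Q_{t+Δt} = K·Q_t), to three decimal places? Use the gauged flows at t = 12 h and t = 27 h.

K ≈ 0.705

Using the recession-limb readings at t = 12 h and t = 27 h: Q falls from 667 to 116 m³/s over 5 intervals.
K = (Q₂/Q₁)^(1/5) = (116/667)^(1/5) = 0.705.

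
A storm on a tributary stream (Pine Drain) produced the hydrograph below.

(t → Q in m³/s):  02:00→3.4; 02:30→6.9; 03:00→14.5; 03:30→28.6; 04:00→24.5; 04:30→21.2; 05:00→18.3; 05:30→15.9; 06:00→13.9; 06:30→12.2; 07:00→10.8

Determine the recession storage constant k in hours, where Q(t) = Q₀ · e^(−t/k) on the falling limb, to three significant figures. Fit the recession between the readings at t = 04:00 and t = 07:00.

On the falling limb, Q drops from 24.5 to 10.8 m³/s between t = 04:00 and t = 07:00 (Δt = 3 h).
k = −Δt / ln(Q₂/Q₁) = −3 / ln(10.8/24.5) = 3.66 h.

k ≈ 3.66 h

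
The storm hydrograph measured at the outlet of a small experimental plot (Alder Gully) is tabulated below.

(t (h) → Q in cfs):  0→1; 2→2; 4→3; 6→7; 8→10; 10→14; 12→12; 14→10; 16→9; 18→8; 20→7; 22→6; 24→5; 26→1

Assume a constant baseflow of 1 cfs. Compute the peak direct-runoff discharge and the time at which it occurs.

Subtracting baseflow gives direct-runoff ordinates: 0.0, 1.0, 2.0, 6.0, 9.0, 13.0, 11.0, 9.0, 8.0, 7.0, 6.0, 5.0, 4.0, 0.0 cfs.
The maximum is 13.0 cfs, occurring at the reading for t = 10 h.

Q_p = 13.0 cfs at t = 10 h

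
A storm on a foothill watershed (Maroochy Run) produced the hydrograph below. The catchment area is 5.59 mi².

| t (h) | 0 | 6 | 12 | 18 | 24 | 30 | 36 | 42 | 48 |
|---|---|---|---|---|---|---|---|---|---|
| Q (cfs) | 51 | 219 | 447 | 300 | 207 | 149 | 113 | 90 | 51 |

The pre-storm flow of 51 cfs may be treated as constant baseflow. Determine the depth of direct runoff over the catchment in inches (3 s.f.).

d ≈ 1.94 in

Direct runoff: 0.0, 168.0, 396.0, 249.0, 156.0, 98.0, 62.0, 39.0, 0.0 cfs; ΣQ_DR = 1168 cfs.
V = ΣQ_DR · Δt = 1168 × 21600 s = 2.523 × 10^7 ft³.
Over A = 5.59 mi², depth = V / A = 1.94 in.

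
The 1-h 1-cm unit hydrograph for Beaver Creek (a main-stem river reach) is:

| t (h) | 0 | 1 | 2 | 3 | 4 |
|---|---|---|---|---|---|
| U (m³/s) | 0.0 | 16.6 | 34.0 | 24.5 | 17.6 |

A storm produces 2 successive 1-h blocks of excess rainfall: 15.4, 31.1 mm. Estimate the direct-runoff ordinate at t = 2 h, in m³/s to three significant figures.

Q ≈ 104 m³/s

By discrete convolution, Q_j = Σ (P_i / 10 mm) · U_{j−i}.
At t = 2 h (j=2): Q = (15.4/10)·34.0 + (31.1/10)·16.6 = 104 m³/s.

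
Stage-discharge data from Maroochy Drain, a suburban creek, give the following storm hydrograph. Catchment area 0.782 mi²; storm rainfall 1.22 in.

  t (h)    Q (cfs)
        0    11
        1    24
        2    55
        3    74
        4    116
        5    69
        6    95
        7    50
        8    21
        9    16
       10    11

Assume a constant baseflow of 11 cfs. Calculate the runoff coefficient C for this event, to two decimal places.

ΣQ_DR = 421.0 cfs; V = ΣQ_DR·Δt = 1.516 × 10^6 ft³.
Runoff depth d = V / A = 0.8342 in.
C = d / P = 0.8342 / 1.22 = 0.68.

C ≈ 0.68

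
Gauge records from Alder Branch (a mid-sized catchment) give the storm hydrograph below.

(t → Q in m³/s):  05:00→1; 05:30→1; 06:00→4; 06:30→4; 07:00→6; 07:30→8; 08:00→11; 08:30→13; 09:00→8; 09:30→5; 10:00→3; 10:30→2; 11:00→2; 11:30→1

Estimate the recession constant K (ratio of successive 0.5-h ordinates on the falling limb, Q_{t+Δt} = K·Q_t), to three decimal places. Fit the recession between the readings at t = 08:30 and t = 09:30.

K ≈ 0.620

Using the recession-limb readings at t = 08:30 and t = 09:30: Q falls from 13 to 5 m³/s over 2 intervals.
K = (Q₂/Q₁)^(1/2) = (5/13)^(1/2) = 0.620.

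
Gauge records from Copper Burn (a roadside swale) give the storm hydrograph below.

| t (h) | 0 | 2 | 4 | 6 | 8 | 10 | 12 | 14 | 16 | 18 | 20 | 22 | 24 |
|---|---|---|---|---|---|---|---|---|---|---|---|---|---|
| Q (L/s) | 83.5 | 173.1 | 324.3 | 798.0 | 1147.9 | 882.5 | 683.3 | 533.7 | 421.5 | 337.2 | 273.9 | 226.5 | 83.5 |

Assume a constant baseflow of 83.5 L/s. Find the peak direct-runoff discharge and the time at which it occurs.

Q_p = 1064.4 L/s at t = 8 h

Subtracting baseflow gives direct-runoff ordinates: 0.0, 89.6, 240.8, 714.5, 1064.4, 799.0, 599.8, 450.2, 338.0, 253.7, 190.4, 143.0, 0.0 L/s.
The maximum is 1064.4 L/s, occurring at the reading for t = 8 h.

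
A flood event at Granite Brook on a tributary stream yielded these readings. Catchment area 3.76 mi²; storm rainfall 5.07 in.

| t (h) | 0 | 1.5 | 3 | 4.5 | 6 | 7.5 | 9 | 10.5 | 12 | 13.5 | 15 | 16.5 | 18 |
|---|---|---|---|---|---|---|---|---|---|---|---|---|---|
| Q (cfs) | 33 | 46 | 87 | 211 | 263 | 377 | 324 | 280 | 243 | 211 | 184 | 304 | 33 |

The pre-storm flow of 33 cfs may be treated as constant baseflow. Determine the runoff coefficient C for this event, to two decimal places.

C ≈ 0.26

ΣQ_DR = 2167 cfs; V = ΣQ_DR·Δt = 1.170 × 10^7 ft³.
Runoff depth d = V / A = 1.340 in.
C = d / P = 1.340 / 5.07 = 0.26.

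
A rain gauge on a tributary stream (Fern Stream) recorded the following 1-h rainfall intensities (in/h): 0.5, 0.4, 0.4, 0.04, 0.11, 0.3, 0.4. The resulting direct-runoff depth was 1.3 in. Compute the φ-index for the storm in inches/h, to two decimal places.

Only the 5 blocks with intensity above φ contribute runoff: 0.5, 0.4, 0.4, 0.3, 0.4 in/h.
Σ(I−φ)·Δt = d  ⇒  (0.5+0.4+0.4+0.3+0.4 − 5φ)·1 = 1.3
φ = (2.000 − 1.3/1) / 5 = 0.14 in/h.

φ ≈ 0.14 in/h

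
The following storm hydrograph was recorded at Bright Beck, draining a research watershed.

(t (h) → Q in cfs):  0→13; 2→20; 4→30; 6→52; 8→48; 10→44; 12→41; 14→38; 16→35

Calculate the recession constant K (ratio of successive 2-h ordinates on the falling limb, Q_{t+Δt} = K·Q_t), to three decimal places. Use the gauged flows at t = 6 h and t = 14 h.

K ≈ 0.925

Using the recession-limb readings at t = 6 h and t = 14 h: Q falls from 52 to 38 cfs over 4 intervals.
K = (Q₂/Q₁)^(1/4) = (38/52)^(1/4) = 0.925.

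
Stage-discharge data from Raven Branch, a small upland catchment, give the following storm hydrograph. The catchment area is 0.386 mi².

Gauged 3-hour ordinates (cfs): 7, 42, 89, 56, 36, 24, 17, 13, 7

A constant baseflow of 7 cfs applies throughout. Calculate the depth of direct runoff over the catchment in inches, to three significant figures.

d ≈ 2.75 in

Direct runoff: 0.0, 35.0, 82.0, 49.0, 29.0, 17.0, 10.0, 6.0, 0.0 cfs; ΣQ_DR = 228.0 cfs.
V = ΣQ_DR · Δt = 228.0 × 10800 s = 2.462 × 10^6 ft³.
Over A = 0.386 mi², depth = V / A = 2.75 in.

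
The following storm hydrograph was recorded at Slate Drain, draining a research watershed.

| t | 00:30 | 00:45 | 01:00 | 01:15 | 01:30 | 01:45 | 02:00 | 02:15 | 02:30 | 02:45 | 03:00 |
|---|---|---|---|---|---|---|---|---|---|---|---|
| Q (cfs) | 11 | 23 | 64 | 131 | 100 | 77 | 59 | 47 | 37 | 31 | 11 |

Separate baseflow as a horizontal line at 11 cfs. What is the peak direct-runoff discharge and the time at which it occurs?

Subtracting baseflow gives direct-runoff ordinates: 0.0, 12.0, 53.0, 120.0, 89.0, 66.0, 48.0, 36.0, 26.0, 20.0, 0.0 cfs.
The maximum is 120.0 cfs, occurring at the reading for t = 01:15.

Q_p = 120.0 cfs at t = 01:15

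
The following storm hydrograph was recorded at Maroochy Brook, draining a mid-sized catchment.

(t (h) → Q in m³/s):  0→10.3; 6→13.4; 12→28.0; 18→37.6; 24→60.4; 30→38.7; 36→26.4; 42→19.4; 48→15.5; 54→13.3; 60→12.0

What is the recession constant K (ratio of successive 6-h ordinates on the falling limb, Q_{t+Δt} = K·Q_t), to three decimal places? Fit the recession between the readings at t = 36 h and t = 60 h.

Using the recession-limb readings at t = 36 h and t = 60 h: Q falls from 26.4 to 12.0 m³/s over 4 intervals.
K = (Q₂/Q₁)^(1/4) = (12.0/26.4)^(1/4) = 0.821.

K ≈ 0.821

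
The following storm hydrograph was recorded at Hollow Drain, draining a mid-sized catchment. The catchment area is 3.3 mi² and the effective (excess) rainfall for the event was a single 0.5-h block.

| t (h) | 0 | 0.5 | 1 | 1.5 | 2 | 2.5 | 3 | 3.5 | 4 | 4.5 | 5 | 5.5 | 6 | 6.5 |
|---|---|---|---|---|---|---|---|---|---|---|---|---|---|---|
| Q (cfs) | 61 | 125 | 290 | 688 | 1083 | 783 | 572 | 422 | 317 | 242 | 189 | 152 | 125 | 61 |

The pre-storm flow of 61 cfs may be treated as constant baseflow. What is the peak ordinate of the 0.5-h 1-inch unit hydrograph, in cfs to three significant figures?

Direct runoff: 0.0, 64.0, 229.0, 627.0, 1022.0, 722.0, 511.0, 361.0, 256.0, 181.0, 128.0, 91.0, 64.0, 0.0 cfs; ΣQ_DR = 4256 cfs, peak = 1022.0 cfs.
Runoff depth d = ΣQ_DR·Δt / A = 4256 × 1800 / (3.3 mi²) = 0.9992 in.
The 1-inch UH is the DRH scaled by (1 in)/d, so U_p = 1022.0 × 1/0.9992 = 1020 cfs.

U_p ≈ 1020 cfs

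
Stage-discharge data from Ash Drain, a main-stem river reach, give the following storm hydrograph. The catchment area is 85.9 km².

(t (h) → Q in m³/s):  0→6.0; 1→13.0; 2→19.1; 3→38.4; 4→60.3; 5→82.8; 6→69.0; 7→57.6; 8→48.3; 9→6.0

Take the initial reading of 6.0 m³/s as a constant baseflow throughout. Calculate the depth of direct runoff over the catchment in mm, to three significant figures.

Direct runoff: 0.0, 7.0, 13.1, 32.4, 54.3, 76.8, 63.0, 51.6, 42.3, 0.0 m³/s; ΣQ_DR = 340.5 m³/s.
V = ΣQ_DR · Δt = 340.5 × 3600 s = 1.226 × 10^6 m³.
Over A = 85.9 km², depth = V / A = 14.3 mm.

d ≈ 14.3 mm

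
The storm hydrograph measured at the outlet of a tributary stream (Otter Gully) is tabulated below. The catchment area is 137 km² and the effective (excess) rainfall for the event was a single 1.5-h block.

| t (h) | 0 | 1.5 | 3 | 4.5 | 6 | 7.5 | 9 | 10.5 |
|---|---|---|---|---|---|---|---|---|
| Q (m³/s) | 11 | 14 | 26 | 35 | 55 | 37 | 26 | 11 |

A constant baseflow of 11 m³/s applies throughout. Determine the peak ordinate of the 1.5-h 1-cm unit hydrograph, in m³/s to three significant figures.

Direct runoff: 0.0, 3.0, 15.0, 24.0, 44.0, 26.0, 15.0, 0.0 m³/s; ΣQ_DR = 127.0 m³/s, peak = 44.0 m³/s.
Runoff depth d = ΣQ_DR·Δt / A = 127.0 × 5400 / (137 km²) = 5.006 mm.
The 1-cm UH is the DRH scaled by (10 mm)/d, so U_p = 44.0 × 10/5.006 = 87.9 m³/s.

U_p ≈ 87.9 m³/s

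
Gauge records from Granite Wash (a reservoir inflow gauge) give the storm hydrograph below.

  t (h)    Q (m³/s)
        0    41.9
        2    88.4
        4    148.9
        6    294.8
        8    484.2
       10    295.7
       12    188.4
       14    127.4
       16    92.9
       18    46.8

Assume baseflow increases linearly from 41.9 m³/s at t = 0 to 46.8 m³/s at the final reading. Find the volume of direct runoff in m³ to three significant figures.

Direct-runoff ordinates (Q − Q_b): 0.00, 45.96, 105.91, 251.27, 440.12, 251.08, 143.23, 81.69, 46.64, 0.00 m³/s.
ΣQ_DR = 1366 m³/s.
With Δt = 2 h = 7200 s, V = ΣQ_DR · Δt = 1366 × 7200 = 9.83 × 10^6 m³.

V ≈ 9.83 × 10^6 m³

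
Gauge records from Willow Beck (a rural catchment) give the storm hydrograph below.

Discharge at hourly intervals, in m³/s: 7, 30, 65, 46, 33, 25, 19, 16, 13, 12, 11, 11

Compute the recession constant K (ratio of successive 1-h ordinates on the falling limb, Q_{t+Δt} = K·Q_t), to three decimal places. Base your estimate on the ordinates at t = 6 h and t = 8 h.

Using the recession-limb readings at t = 6 h and t = 8 h: Q falls from 19 to 13 m³/s over 2 intervals.
K = (Q₂/Q₁)^(1/2) = (13/19)^(1/2) = 0.827.

K ≈ 0.827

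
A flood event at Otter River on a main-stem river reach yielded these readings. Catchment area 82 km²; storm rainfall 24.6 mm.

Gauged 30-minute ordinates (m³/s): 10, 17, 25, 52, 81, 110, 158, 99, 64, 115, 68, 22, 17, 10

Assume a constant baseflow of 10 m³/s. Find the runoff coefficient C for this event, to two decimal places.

C ≈ 0.63

ΣQ_DR = 708.0 m³/s; V = ΣQ_DR·Δt = 1.274 × 10^6 m³.
Runoff depth d = V / A = 15.54 mm.
C = d / P = 15.54 / 24.6 = 0.63.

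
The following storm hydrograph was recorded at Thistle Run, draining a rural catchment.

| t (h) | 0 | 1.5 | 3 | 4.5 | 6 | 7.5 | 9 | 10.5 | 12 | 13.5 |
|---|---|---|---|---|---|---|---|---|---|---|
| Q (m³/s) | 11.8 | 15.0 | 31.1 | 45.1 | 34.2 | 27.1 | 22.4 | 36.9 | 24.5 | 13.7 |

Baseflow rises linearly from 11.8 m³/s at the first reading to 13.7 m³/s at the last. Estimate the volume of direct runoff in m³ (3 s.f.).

Direct-runoff ordinates (Q − Q_b): 0.00, 2.99, 18.88, 32.67, 21.56, 14.24, 9.33, 23.62, 11.01, 0.00 m³/s.
ΣQ_DR = 134.3 m³/s.
With Δt = 1.5 h = 5400 s, V = ΣQ_DR · Δt = 134.3 × 5400 = 7.25 × 10^5 m³.

V ≈ 7.25 × 10^5 m³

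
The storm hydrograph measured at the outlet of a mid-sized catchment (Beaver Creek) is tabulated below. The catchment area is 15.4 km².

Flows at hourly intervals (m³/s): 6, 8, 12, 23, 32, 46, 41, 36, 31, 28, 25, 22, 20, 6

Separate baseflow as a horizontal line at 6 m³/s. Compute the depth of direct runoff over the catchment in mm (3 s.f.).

d ≈ 58.9 mm

Direct runoff: 0.0, 2.0, 6.0, 17.0, 26.0, 40.0, 35.0, 30.0, 25.0, 22.0, 19.0, 16.0, 14.0, 0.0 m³/s; ΣQ_DR = 252.0 m³/s.
V = ΣQ_DR · Δt = 252.0 × 3600 s = 9.072 × 10^5 m³.
Over A = 15.4 km², depth = V / A = 58.9 mm.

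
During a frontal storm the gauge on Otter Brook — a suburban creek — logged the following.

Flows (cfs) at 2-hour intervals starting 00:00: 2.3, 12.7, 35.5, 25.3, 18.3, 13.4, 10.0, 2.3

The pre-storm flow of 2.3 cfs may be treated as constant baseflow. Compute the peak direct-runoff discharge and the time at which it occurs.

Q_p = 33.2 cfs at t = 04:00

Subtracting baseflow gives direct-runoff ordinates: 0.0, 10.4, 33.2, 23.0, 16.0, 11.1, 7.7, 0.0 cfs.
The maximum is 33.2 cfs, occurring at the reading for t = 04:00.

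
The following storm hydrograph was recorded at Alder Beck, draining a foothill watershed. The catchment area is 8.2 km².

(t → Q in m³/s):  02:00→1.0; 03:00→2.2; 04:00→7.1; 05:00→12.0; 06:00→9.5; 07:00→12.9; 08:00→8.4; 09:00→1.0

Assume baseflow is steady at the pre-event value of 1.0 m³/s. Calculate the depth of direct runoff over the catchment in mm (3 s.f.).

d ≈ 20.2 mm

Direct runoff: 0.0, 1.2, 6.1, 11.0, 8.5, 11.9, 7.4, 0.0 m³/s; ΣQ_DR = 46.10 m³/s.
V = ΣQ_DR · Δt = 46.10 × 3600 s = 1.660 × 10^5 m³.
Over A = 8.2 km², depth = V / A = 20.2 mm.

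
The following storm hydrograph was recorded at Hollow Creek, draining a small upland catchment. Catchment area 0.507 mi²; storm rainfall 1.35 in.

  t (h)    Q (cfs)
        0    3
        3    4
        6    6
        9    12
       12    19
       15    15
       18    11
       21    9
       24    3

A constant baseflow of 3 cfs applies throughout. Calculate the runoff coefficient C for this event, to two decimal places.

ΣQ_DR = 55.00 cfs; V = ΣQ_DR·Δt = 5.940 × 10^5 ft³.
Runoff depth d = V / A = 0.5043 in.
C = d / P = 0.5043 / 1.35 = 0.37.

C ≈ 0.37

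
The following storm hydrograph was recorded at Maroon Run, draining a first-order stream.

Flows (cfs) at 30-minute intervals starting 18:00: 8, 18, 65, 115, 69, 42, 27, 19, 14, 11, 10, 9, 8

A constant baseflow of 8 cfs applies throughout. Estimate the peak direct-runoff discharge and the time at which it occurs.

Q_p = 107.0 cfs at t = 19:30

Subtracting baseflow gives direct-runoff ordinates: 0.0, 10.0, 57.0, 107.0, 61.0, 34.0, 19.0, 11.0, 6.0, 3.0, 2.0, 1.0, 0.0 cfs.
The maximum is 107.0 cfs, occurring at the reading for t = 19:30.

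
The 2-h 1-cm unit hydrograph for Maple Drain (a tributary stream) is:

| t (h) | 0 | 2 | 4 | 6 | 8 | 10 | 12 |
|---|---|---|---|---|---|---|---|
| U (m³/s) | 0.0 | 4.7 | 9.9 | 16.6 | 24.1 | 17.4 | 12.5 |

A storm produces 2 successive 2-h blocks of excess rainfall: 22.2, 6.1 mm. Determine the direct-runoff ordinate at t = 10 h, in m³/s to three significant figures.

By discrete convolution, Q_j = Σ (P_i / 10 mm) · U_{j−i}.
At t = 10 h (j=5): Q = (22.2/10)·17.4 + (6.1/10)·24.1 = 53.3 m³/s.

Q ≈ 53.3 m³/s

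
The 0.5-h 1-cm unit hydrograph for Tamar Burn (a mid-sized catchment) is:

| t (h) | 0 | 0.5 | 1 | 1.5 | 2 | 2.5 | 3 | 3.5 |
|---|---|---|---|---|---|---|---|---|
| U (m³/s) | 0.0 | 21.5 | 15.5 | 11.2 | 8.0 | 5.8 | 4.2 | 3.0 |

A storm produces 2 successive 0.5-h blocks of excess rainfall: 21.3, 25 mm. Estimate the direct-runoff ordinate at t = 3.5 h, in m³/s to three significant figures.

Q ≈ 16.9 m³/s

By discrete convolution, Q_j = Σ (P_i / 10 mm) · U_{j−i}.
At t = 3.5 h (j=7): Q = (21.3/10)·3.0 + (25/10)·4.2 = 16.9 m³/s.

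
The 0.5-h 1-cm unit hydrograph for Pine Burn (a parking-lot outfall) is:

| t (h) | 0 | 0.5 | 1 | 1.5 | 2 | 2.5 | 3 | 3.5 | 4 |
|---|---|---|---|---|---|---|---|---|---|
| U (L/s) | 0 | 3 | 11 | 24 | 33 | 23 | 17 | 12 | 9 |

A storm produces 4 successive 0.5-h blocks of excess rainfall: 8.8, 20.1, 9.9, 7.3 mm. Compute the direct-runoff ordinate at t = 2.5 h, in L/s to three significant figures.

Q ≈ 118 L/s

By discrete convolution, Q_j = Σ (P_i / 10 mm) · U_{j−i}.
At t = 2.5 h (j=5): Q = (8.8/10)·23 + (20.1/10)·33 + (9.9/10)·24 + (7.3/10)·11 = 118 L/s.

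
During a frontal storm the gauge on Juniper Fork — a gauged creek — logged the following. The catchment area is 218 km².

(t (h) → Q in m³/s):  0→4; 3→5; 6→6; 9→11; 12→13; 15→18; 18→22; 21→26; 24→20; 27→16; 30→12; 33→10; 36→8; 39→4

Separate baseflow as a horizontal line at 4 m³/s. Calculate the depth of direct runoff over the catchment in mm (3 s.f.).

d ≈ 5.90 mm

Direct runoff: 0.0, 1.0, 2.0, 7.0, 9.0, 14.0, 18.0, 22.0, 16.0, 12.0, 8.0, 6.0, 4.0, 0.0 m³/s; ΣQ_DR = 119.0 m³/s.
V = ΣQ_DR · Δt = 119.0 × 10800 s = 1.285 × 10^6 m³.
Over A = 218 km², depth = V / A = 5.90 mm.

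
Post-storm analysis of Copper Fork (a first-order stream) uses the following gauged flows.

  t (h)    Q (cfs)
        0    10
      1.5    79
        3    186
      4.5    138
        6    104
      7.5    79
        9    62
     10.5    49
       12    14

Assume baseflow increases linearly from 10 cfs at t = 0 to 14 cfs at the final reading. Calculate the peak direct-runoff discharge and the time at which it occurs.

Subtracting baseflow gives direct-runoff ordinates: 0.00, 68.50, 175.00, 126.50, 92.00, 66.50, 49.00, 35.50, 0.00 cfs.
The maximum is 175.00 cfs, occurring at the reading for t = 3 h.

Q_p = 175.00 cfs at t = 3 h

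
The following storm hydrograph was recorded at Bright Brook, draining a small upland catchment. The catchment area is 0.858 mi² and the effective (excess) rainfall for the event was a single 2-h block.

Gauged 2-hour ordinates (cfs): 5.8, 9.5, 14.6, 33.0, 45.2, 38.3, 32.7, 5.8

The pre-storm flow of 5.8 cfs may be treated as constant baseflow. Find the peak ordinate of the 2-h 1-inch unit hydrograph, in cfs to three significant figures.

Direct runoff: 0.0, 3.7, 8.8, 27.2, 39.4, 32.5, 26.9, 0.0 cfs; ΣQ_DR = 138.5 cfs, peak = 39.4 cfs.
Runoff depth d = ΣQ_DR·Δt / A = 138.5 × 7200 / (0.858 mi²) = 0.5003 in.
The 1-inch UH is the DRH scaled by (1 in)/d, so U_p = 39.4 × 1/0.5003 = 78.8 cfs.

U_p ≈ 78.8 cfs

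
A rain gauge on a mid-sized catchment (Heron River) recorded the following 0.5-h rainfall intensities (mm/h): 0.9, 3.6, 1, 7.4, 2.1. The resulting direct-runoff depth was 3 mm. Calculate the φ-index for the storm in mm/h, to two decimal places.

φ ≈ 2.50 mm/h

Only the 2 blocks with intensity above φ contribute runoff: 3.6, 7.4 mm/h.
Σ(I−φ)·Δt = d  ⇒  (3.6+7.4 − 2φ)·0.5 = 3
φ = (11.00 − 3/0.5) / 2 = 2.50 mm/h.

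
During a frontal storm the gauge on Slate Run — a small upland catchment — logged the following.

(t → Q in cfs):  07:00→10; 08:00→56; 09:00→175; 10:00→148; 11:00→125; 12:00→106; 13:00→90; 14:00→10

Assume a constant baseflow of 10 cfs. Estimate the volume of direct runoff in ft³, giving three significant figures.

Direct-runoff ordinates (Q − Q_b): 0.0, 46.0, 165.0, 138.0, 115.0, 96.0, 80.0, 0.0 cfs.
ΣQ_DR = 640.0 cfs.
With Δt = 1 h = 3600 s, V = ΣQ_DR · Δt = 640.0 × 3600 = 2.30 × 10^6 ft³.

V ≈ 2.30 × 10^6 ft³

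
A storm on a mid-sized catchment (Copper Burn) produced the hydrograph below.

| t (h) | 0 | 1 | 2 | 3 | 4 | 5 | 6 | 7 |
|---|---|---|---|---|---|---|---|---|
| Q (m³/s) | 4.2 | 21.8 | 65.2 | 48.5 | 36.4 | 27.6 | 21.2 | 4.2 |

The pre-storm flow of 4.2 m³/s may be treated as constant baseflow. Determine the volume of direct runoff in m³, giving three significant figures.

Direct-runoff ordinates (Q − Q_b): 0.0, 17.6, 61.0, 44.3, 32.2, 23.4, 17.0, 0.0 m³/s.
ΣQ_DR = 195.5 m³/s.
With Δt = 1 h = 3600 s, V = ΣQ_DR · Δt = 195.5 × 3600 = 7.04 × 10^5 m³.

V ≈ 7.04 × 10^5 m³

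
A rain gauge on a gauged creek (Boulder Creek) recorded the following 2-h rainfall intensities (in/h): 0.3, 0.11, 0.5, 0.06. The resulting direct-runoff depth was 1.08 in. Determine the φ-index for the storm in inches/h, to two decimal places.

φ ≈ 0.13 in/h

Only the 2 blocks with intensity above φ contribute runoff: 0.3, 0.5 in/h.
Σ(I−φ)·Δt = d  ⇒  (0.3+0.5 − 2φ)·2 = 1.08
φ = (0.8000 − 1.08/2) / 2 = 0.13 in/h.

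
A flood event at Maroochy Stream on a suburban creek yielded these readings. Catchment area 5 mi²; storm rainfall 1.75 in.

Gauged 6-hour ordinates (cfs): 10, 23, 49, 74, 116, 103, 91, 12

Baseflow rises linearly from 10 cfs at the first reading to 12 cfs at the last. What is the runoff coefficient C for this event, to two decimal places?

ΣQ_DR = 390.0 cfs; V = ΣQ_DR·Δt = 8.424 × 10^6 ft³.
Runoff depth d = V / A = 0.7252 in.
C = d / P = 0.7252 / 1.75 = 0.41.

C ≈ 0.41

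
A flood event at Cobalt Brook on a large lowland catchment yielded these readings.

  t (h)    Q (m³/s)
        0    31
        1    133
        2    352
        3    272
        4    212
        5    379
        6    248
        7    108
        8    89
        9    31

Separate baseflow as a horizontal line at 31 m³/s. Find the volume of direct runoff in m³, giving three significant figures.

V ≈ 5.56 × 10^6 m³

Direct-runoff ordinates (Q − Q_b): 0.0, 102.0, 321.0, 241.0, 181.0, 348.0, 217.0, 77.0, 58.0, 0.0 m³/s.
ΣQ_DR = 1545 m³/s.
With Δt = 1 h = 3600 s, V = ΣQ_DR · Δt = 1545 × 3600 = 5.56 × 10^6 m³.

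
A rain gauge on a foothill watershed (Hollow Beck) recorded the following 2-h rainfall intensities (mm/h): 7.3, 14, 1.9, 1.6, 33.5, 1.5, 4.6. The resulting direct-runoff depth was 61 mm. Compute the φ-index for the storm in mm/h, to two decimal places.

Only the 2 blocks with intensity above φ contribute runoff: 14, 33.5 mm/h.
Σ(I−φ)·Δt = d  ⇒  (14+33.5 − 2φ)·2 = 61
φ = (47.50 − 61/2) / 2 = 8.50 mm/h.

φ ≈ 8.50 mm/h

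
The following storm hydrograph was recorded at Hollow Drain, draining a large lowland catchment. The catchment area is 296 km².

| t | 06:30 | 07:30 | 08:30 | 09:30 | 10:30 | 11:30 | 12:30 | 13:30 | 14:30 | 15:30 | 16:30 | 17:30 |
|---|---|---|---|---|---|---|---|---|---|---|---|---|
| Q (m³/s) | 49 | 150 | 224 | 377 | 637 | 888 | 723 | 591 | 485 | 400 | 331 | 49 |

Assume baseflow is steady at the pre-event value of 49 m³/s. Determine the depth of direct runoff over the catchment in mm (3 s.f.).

d ≈ 52.5 mm

Direct runoff: 0.0, 101.0, 175.0, 328.0, 588.0, 839.0, 674.0, 542.0, 436.0, 351.0, 282.0, 0.0 m³/s; ΣQ_DR = 4316 m³/s.
V = ΣQ_DR · Δt = 4316 × 3600 s = 1.554 × 10^7 m³.
Over A = 296 km², depth = V / A = 52.5 mm.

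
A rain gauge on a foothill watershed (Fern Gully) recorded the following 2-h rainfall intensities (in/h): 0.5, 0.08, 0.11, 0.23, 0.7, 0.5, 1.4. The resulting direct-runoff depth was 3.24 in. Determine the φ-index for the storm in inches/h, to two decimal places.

φ ≈ 0.37 in/h

Only the 4 blocks with intensity above φ contribute runoff: 0.5, 0.7, 0.5, 1.4 in/h.
Σ(I−φ)·Δt = d  ⇒  (0.5+0.7+0.5+1.4 − 4φ)·2 = 3.24
φ = (3.100 − 3.24/2) / 4 = 0.37 in/h.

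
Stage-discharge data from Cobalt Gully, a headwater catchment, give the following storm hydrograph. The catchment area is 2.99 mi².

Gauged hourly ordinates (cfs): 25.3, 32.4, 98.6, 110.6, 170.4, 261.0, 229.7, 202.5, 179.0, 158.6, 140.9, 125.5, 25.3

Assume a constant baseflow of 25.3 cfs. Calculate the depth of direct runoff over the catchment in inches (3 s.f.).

d ≈ 0.742 in

Direct runoff: 0.0, 7.1, 73.3, 85.3, 145.1, 235.7, 204.4, 177.2, 153.7, 133.3, 115.6, 100.2, 0.0 cfs; ΣQ_DR = 1431 cfs.
V = ΣQ_DR · Δt = 1431 × 3600 s = 5.151 × 10^6 ft³.
Over A = 2.99 mi², depth = V / A = 0.742 in.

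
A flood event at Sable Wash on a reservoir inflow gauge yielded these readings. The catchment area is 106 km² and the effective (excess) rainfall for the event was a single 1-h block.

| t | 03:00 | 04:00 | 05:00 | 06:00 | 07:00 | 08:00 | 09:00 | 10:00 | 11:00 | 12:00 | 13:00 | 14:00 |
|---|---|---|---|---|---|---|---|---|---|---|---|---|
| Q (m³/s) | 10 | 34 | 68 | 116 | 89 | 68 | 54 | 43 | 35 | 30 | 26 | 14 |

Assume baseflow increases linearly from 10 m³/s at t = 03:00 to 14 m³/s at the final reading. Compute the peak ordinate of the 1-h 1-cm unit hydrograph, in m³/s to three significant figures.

U_p ≈ 69.7 m³/s

Direct runoff: 0.00, 23.64, 57.27, 104.91, 77.55, 56.18, 41.82, 30.45, 22.09, 16.73, 12.36, 0.00 m³/s; ΣQ_DR = 443.0 m³/s, peak = 104.91 m³/s.
Runoff depth d = ΣQ_DR·Δt / A = 443.0 × 3600 / (106 km²) = 15.05 mm.
The 1-cm UH is the DRH scaled by (10 mm)/d, so U_p = 104.91 × 10/15.05 = 69.7 m³/s.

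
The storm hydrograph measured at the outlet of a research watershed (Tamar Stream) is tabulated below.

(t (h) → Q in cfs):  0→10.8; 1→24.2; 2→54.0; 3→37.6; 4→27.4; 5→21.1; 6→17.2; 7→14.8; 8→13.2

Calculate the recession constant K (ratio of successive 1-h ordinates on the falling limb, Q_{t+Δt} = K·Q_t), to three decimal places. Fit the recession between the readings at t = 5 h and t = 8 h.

Using the recession-limb readings at t = 5 h and t = 8 h: Q falls from 21.1 to 13.2 cfs over 3 intervals.
K = (Q₂/Q₁)^(1/3) = (13.2/21.1)^(1/3) = 0.855.

K ≈ 0.855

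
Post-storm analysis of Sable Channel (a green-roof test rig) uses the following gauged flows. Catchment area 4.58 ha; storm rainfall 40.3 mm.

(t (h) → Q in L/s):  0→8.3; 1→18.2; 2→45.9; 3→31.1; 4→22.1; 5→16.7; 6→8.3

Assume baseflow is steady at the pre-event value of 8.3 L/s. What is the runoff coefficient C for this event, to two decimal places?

ΣQ_DR = 92.50 L/s; V = ΣQ_DR·Δt = 3.330 × 10^5 L.
Runoff depth d = V / A = 7.271 mm.
C = d / P = 7.271 / 40.3 = 0.18.

C ≈ 0.18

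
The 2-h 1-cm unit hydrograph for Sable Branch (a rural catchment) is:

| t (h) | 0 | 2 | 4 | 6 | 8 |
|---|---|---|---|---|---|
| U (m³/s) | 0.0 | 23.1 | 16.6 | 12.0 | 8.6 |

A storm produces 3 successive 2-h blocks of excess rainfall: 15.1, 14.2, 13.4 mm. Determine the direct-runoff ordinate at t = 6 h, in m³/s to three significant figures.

Q ≈ 72.6 m³/s

By discrete convolution, Q_j = Σ (P_i / 10 mm) · U_{j−i}.
At t = 6 h (j=3): Q = (15.1/10)·12.0 + (14.2/10)·16.6 + (13.4/10)·23.1 = 72.6 m³/s.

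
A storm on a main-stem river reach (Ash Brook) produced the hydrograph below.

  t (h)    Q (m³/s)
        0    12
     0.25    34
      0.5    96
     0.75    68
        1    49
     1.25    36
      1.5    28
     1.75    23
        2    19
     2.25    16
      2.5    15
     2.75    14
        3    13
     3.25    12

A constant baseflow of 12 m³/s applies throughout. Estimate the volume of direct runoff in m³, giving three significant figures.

Direct-runoff ordinates (Q − Q_b): 0.0, 22.0, 84.0, 56.0, 37.0, 24.0, 16.0, 11.0, 7.0, 4.0, 3.0, 2.0, 1.0, 0.0 m³/s.
ΣQ_DR = 267.0 m³/s.
With Δt = 0.25 h = 900 s, V = ΣQ_DR · Δt = 267.0 × 900 = 2.40 × 10^5 m³.

V ≈ 2.40 × 10^5 m³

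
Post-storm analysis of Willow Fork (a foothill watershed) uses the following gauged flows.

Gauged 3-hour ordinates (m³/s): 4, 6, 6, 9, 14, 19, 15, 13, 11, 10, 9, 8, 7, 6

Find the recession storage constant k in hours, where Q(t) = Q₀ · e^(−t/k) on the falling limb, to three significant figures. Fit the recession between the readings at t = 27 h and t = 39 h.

k ≈ 23.5 h

On the falling limb, Q drops from 10 to 6 m³/s between t = 27 h and t = 39 h (Δt = 12 h).
k = −Δt / ln(Q₂/Q₁) = −12 / ln(6/10) = 23.5 h.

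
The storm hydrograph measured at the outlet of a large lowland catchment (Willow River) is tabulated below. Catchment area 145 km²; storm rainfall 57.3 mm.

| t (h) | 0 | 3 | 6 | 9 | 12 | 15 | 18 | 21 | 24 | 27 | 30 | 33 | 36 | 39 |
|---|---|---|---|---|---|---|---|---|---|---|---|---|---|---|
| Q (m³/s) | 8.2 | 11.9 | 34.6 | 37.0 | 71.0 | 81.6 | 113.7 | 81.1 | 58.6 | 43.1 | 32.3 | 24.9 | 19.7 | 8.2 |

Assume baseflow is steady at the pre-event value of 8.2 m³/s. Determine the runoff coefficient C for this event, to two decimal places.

ΣQ_DR = 511.1 m³/s; V = ΣQ_DR·Δt = 5.520 × 10^6 m³.
Runoff depth d = V / A = 38.07 mm.
C = d / P = 38.07 / 57.3 = 0.66.

C ≈ 0.66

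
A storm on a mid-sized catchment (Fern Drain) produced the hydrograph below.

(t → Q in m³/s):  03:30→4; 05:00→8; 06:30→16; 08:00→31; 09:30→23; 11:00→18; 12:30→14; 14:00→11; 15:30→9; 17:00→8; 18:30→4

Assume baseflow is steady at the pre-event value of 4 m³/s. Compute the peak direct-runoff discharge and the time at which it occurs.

Q_p = 27.0 m³/s at t = 08:00

Subtracting baseflow gives direct-runoff ordinates: 0.0, 4.0, 12.0, 27.0, 19.0, 14.0, 10.0, 7.0, 5.0, 4.0, 0.0 m³/s.
The maximum is 27.0 m³/s, occurring at the reading for t = 08:00.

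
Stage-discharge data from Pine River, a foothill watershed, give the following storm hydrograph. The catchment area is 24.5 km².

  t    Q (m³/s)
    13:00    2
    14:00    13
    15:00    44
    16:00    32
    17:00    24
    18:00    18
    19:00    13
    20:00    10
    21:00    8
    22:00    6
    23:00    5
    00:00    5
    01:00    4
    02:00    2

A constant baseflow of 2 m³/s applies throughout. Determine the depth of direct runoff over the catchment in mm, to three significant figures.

Direct runoff: 0.0, 11.0, 42.0, 30.0, 22.0, 16.0, 11.0, 8.0, 6.0, 4.0, 3.0, 3.0, 2.0, 0.0 m³/s; ΣQ_DR = 158.0 m³/s.
V = ΣQ_DR · Δt = 158.0 × 3600 s = 5.688 × 10^5 m³.
Over A = 24.5 km², depth = V / A = 23.2 mm.

d ≈ 23.2 mm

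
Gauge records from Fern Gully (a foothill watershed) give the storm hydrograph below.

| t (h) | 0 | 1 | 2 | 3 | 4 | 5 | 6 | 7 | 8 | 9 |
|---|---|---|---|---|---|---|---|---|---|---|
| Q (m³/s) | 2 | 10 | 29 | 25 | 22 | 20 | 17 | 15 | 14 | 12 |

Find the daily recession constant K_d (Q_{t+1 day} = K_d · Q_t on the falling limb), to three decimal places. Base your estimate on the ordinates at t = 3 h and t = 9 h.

Between t = 3 h and t = 9 h the flow falls from 25 to 12 m³/s over 6×1 h = 6 h.
Per-interval ratio K = (12/25)^(1/6) = 0.8849; K_d = K^(24/1) = 0.053.

K_d ≈ 0.053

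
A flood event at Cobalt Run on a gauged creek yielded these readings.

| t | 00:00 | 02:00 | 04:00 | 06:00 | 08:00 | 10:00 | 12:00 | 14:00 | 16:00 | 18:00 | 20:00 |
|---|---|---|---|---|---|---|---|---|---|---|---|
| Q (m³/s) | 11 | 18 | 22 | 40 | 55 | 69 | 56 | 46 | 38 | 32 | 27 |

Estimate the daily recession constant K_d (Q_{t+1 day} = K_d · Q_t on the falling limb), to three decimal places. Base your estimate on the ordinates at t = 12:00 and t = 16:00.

K_d ≈ 0.098

Between t = 12:00 and t = 16:00 the flow falls from 56 to 38 m³/s over 2×2 h = 4 h.
Per-interval ratio K = (38/56)^(1/2) = 0.8238; K_d = K^(24/2) = 0.098.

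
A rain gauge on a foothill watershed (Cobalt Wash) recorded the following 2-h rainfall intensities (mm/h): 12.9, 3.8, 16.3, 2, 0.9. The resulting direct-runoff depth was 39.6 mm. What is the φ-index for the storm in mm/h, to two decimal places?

φ ≈ 4.70 mm/h

Only the 2 blocks with intensity above φ contribute runoff: 12.9, 16.3 mm/h.
Σ(I−φ)·Δt = d  ⇒  (12.9+16.3 − 2φ)·2 = 39.6
φ = (29.20 − 39.6/2) / 2 = 4.70 mm/h.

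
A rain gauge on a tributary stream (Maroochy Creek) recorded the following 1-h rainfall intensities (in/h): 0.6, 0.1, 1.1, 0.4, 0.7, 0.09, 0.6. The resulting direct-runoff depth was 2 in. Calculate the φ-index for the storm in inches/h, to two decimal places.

Only the 5 blocks with intensity above φ contribute runoff: 0.6, 1.1, 0.4, 0.7, 0.6 in/h.
Σ(I−φ)·Δt = d  ⇒  (0.6+1.1+0.4+0.7+0.6 − 5φ)·1 = 2
φ = (3.400 − 2/1) / 5 = 0.28 in/h.

φ ≈ 0.28 in/h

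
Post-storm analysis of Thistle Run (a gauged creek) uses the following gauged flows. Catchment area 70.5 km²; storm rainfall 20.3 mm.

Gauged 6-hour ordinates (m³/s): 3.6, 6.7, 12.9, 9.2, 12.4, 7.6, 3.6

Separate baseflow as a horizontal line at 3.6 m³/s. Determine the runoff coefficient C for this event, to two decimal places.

ΣQ_DR = 30.80 m³/s; V = ΣQ_DR·Δt = 6.653 × 10^5 m³.
Runoff depth d = V / A = 9.437 mm.
C = d / P = 9.437 / 20.3 = 0.46.

C ≈ 0.46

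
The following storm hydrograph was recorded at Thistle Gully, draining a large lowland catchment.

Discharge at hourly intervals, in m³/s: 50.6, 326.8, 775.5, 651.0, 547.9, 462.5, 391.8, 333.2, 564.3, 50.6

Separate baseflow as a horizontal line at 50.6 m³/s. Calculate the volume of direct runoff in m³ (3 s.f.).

Direct-runoff ordinates (Q − Q_b): 0.0, 276.2, 724.9, 600.4, 497.3, 411.9, 341.2, 282.6, 513.7, 0.0 m³/s.
ΣQ_DR = 3648 m³/s.
With Δt = 1 h = 3600 s, V = ΣQ_DR · Δt = 3648 × 3600 = 1.31 × 10^7 m³.

V ≈ 1.31 × 10^7 m³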